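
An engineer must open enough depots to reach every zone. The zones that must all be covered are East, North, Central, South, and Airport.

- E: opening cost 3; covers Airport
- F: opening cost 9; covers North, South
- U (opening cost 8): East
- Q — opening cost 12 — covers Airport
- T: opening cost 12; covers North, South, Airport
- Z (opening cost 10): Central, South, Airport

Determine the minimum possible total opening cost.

27

This is an integer covering problem.
Choose F, U, and Z: together they cover East, North, Central, South, Airport — every zone.
Total opening cost: 9 + 8 + 10 = 27.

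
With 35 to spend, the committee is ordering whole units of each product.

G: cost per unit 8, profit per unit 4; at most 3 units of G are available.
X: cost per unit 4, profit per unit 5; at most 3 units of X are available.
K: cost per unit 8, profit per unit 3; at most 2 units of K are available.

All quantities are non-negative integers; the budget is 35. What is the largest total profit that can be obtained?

This is a bounded integer knapsack.
X has the best ratio (5/4); taking only X gives at most 3×5 = 15 (stopped by the supply cap of 3).
Mixing does better — 2×G and 3×X: cost 28 ≤ 35, profit 2·4 + 3·5 = 23.

23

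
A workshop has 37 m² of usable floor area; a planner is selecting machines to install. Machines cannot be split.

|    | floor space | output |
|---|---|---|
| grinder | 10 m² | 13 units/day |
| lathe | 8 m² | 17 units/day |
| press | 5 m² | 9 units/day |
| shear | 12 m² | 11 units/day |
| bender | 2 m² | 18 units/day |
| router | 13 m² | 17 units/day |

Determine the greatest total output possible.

lathe + shear + bender + router: floor space 8 + 12 + 2 + 13 = 35 ≤ 37, output 17 + 11 + 18 + 17 = 63.
grinder + lathe + press + shear + bender: floor space 10 + 8 + 5 + 12 + 2 = 37 ≤ 37, output 13 + 17 + 9 + 11 + 18 = 68.
grinder + lathe + bender + router: floor space 10 + 8 + 2 + 13 = 33 ≤ 37, output 13 + 17 + 18 + 17 = 65.
Best is grinder, lathe, press, shear, and bender with total output 68.

68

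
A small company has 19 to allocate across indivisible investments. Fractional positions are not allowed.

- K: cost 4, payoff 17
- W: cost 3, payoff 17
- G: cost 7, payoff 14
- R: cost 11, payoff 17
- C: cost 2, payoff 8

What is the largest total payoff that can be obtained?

56

Allowing fractional choices, the relaxed optimum would be about 60.6, but investments are indivisible.
K + W + G: cost 4 + 3 + 7 = 14 ≤ 19, payoff 17 + 17 + 14 = 48.
K + W + R: cost 4 + 3 + 11 = 18 ≤ 19, payoff 17 + 17 + 17 = 51.
K + W + G + C: cost 4 + 3 + 7 + 2 = 16 ≤ 19, payoff 17 + 17 + 14 + 8 = 56.
Best is K, W, G, and C with total payoff 56.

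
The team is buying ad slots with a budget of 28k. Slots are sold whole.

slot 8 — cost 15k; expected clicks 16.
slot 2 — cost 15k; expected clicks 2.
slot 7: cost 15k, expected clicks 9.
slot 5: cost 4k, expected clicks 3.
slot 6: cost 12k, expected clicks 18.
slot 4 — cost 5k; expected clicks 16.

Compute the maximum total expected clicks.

37

This is a 0-1 knapsack instance.
Take slot 5, slot 6, and slot 4: cost 4 + 12 + 5 = 21 ≤ 28, expected clicks 3 + 18 + 16 = 37.
No other feasible combination does better.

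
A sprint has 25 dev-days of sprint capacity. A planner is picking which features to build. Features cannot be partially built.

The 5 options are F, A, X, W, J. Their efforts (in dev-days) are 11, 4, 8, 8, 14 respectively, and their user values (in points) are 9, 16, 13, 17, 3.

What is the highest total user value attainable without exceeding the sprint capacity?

Allowing fractional choices, the relaxed optimum would be about 50.1, but features are indivisible.
F + A + X: effort 11 + 4 + 8 = 23 ≤ 25, user value 9 + 16 + 13 = 38.
A + X + W: effort 4 + 8 + 8 = 20 ≤ 25, user value 16 + 13 + 17 = 46.
F + A + W: effort 11 + 4 + 8 = 23 ≤ 25, user value 9 + 16 + 17 = 42.
Best is A, X, and W with total user value 46.

46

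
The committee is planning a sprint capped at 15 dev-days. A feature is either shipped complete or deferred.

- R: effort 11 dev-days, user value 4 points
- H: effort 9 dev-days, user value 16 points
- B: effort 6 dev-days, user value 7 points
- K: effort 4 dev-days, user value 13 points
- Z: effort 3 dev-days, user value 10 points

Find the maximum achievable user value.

30

Allowing fractional choices, the relaxed optimum would be about 37.2, but features are indivisible.
B + K + Z: effort 6 + 4 + 3 = 13 ≤ 15, user value 7 + 13 + 10 = 30.
H + Z: effort 9 + 3 = 12 ≤ 15, user value 16 + 10 = 26.
H + K: effort 9 + 4 = 13 ≤ 15, user value 16 + 13 = 29.
Best is B, K, and Z with total user value 30.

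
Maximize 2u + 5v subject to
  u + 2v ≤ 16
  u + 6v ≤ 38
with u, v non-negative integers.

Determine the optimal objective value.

The continuous relaxation peaks at (5, 5.5) with value 37.50; rounding to a feasible lattice point costs some objective.
(u,v)=(6,5): 1·6+2·5=16≤16, 1·6+6·5=36≤38, objective 37.
(u,v)=(5,5): 1·5+2·5=15≤16, 1·5+6·5=35≤38, objective 35.
(u,v)=(7,4): 1·7+2·4=15≤16, 1·7+6·4=31≤38, objective 34.
(u,v)=(4,5): 1·4+2·5=14≤16, 1·4+6·5=34≤38, objective 33.
Maximum is 37 at (u,v)=(6,5).

37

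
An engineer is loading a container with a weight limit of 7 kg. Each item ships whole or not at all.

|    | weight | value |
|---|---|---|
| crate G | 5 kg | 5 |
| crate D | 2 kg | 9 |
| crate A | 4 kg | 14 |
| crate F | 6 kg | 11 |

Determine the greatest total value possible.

23

This is a 0-1 knapsack instance.
Take crate D and crate A: weight 2 + 4 = 6 ≤ 7, value 9 + 14 = 23.
No other feasible combination does better.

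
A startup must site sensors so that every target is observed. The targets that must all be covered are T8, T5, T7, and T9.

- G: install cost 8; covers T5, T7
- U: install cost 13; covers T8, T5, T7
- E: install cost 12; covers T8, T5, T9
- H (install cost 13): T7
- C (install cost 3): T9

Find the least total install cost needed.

This is a weighted set-cover instance.
The greedy cost-per-new-target heuristic would pick C, G, and E for 23, but a cheaper cover exists.
Choose U and C: together they cover T8, T5, T7, T9 — every target.
Total install cost: 13 + 3 = 16.
No cover costs less than 16.

16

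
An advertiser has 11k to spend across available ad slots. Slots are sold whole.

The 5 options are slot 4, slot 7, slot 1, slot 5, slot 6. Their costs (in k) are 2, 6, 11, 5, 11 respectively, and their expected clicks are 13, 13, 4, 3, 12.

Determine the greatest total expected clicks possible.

Take slot 4 and slot 7: cost 2 + 6 = 8 ≤ 11, expected clicks 13 + 13 = 26.
No other feasible combination does better.

26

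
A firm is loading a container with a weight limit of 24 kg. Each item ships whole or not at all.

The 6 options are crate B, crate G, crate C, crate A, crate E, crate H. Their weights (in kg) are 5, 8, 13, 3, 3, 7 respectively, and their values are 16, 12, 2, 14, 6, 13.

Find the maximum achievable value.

Allowing fractional choices, the relaxed optimum would be about 58.0, but items are indivisible.
crate B + crate G + crate A + crate H: weight 5 + 8 + 3 + 7 = 23 ≤ 24, value 16 + 12 + 14 + 13 = 55.
crate B + crate A + crate E + crate H: weight 5 + 3 + 3 + 7 = 18 ≤ 24, value 16 + 14 + 6 + 13 = 49.
Best is crate B, crate G, crate A, and crate H with total value 55.

55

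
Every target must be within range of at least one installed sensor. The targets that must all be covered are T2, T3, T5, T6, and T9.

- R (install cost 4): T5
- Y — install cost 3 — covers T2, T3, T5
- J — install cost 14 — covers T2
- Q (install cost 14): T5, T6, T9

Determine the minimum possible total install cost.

Choose Y and Q: together they cover T2, T3, T5, T6, T9 — every target.
Total install cost: 3 + 14 = 17.

17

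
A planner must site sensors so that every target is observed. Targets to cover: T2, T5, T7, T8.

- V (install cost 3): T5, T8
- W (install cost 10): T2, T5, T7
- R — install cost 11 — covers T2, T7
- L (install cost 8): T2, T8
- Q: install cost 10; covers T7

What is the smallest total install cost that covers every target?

Choose V and W: together they cover T2, T5, T7, T8 — every target.
Total install cost: 3 + 10 = 13.

13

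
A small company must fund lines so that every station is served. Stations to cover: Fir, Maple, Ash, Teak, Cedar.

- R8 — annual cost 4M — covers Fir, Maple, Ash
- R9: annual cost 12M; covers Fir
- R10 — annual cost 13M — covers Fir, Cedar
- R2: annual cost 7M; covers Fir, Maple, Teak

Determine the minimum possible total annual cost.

Choose R8, R10, and R2: together they cover Fir, Maple, Ash, Teak, Cedar — every station.
Total annual cost: 4 + 13 + 7 = 24.
No cover costs less than 24.

24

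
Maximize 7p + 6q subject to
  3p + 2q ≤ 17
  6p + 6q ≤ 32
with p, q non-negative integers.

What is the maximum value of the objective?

35

The continuous relaxation peaks at (5.33, 0) with value 37.33; rounding to a feasible lattice point costs some objective.
(p,q)=(5,0): 3·5+2·0=15≤17, 6·5+6·0=30≤32, objective 35.
(p,q)=(4,1): 3·4+2·1=14≤17, 6·4+6·1=30≤32, objective 34.
(p,q)=(4,0): 3·4+2·0=12≤17, 6·4+6·0=24≤32, objective 28.
Maximum is 35 at (p,q)=(5,0).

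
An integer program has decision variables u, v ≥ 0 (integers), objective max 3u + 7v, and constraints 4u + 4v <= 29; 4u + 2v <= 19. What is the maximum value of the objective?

49

(u,v)=(0,7) is feasible, giving 49.
(u,v)=(1,6) is feasible, giving 45.
(u,v)=(0,6) is feasible, giving 42.
Maximum is 49 at (u,v)=(0,7).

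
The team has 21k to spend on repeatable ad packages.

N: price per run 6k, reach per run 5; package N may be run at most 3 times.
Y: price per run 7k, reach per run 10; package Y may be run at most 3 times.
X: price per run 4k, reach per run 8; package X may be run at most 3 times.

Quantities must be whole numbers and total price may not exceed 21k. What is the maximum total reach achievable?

X has the best ratio (8/4); taking only X gives at most 3×8 = 24 (stopped by the supply cap of 3).
Mixing does better — 1×Y and 3×X: price 19 ≤ 21, reach 1·10 + 3·8 = 34.

34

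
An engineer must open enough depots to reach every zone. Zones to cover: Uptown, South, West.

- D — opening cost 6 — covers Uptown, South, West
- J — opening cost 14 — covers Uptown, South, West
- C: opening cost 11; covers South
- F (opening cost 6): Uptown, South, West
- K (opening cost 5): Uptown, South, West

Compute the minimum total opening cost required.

5

This is an integer covering problem.
K alone covers Uptown, South, West — every zone.
Total opening cost: 5.
No cover costs less than 5.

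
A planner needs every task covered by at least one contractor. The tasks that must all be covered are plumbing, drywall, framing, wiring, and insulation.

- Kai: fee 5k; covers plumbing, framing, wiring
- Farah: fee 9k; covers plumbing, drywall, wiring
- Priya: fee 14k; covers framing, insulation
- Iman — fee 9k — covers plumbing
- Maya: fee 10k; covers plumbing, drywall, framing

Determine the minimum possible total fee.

Choose Farah and Priya: together they cover plumbing, drywall, framing, wiring, insulation — every task.
Total fee: 9 + 14 = 23.

23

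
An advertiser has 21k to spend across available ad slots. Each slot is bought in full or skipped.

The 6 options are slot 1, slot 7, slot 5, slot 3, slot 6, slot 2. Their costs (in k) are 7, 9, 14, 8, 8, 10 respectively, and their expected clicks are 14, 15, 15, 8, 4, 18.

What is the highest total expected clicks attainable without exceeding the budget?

Allowing fractional choices, the relaxed optimum would be about 38.7, but ad slots are indivisible.
slot 1 + slot 2: cost 7 + 10 = 17 ≤ 21, expected clicks 14 + 18 = 32.
slot 7 + slot 2: cost 9 + 10 = 19 ≤ 21, expected clicks 15 + 18 = 33.
slot 1 + slot 7: cost 7 + 9 = 16 ≤ 21, expected clicks 14 + 15 = 29.
Best is slot 7 and slot 2 with total expected clicks 33.

33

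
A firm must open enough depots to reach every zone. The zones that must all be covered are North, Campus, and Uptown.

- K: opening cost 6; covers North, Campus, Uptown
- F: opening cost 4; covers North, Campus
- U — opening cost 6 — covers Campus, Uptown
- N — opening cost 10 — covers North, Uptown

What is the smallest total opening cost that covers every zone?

6

K alone covers North, Campus, Uptown — every zone.
Total opening cost: 6.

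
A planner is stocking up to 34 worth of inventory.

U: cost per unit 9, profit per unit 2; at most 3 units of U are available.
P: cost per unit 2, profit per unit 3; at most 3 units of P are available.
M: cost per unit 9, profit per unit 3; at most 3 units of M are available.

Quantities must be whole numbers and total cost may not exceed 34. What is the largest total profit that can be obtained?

P has the best ratio (3/2); taking only P gives at most 3×3 = 9 (stopped by the supply cap of 3).
Mixing does better — 3×P and 3×M: cost 33 ≤ 34, profit 3·3 + 3·3 = 18.

18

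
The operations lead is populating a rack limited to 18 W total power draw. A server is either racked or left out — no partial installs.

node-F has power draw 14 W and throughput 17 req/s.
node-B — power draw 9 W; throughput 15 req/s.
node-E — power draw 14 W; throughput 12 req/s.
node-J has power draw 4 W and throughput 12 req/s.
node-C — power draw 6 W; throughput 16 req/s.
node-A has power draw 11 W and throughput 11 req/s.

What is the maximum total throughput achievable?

31

Treat it as a binary knapsack problem.
Allowing fractional choices, the relaxed optimum would be about 41.3, but servers are indivisible.
node-B + node-C: power draw 9 + 6 = 15 ≤ 18, throughput 15 + 16 = 31.
node-F + node-J: power draw 14 + 4 = 18 ≤ 18, throughput 17 + 12 = 29.
node-J + node-C: power draw 4 + 6 = 10 ≤ 18, throughput 12 + 16 = 28.
Best is node-B and node-C with total throughput 31.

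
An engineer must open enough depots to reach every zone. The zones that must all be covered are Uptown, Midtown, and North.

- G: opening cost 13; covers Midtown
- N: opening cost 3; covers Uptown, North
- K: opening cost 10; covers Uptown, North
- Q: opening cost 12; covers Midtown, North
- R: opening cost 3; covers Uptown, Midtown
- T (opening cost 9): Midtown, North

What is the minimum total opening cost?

Choose N and R: together they cover Uptown, Midtown, North — every zone.
Total opening cost: 3 + 3 = 6.

6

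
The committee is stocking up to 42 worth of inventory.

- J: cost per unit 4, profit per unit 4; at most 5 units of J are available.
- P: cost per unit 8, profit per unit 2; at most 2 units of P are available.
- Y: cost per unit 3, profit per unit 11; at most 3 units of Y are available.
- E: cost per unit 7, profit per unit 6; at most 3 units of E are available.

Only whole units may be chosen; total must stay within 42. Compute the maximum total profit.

63

Y has the best ratio (11/3); taking only Y gives at most 3×11 = 33 (stopped by the supply cap of 3).
Mixing does better — 3×J, 3×Y, and 3×E: cost 42 ≤ 42, profit 3·4 + 3·11 + 3·6 = 63.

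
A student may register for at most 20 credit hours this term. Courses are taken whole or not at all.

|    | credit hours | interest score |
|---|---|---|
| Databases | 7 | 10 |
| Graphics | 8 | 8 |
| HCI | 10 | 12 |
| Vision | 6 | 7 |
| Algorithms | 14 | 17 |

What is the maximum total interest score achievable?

24

Graphics + HCI: credit hours 8 + 10 = 18 ≤ 20, interest score 8 + 12 = 20.
Vision + Algorithms: credit hours 6 + 14 = 20 ≤ 20, interest score 7 + 17 = 24.
Databases + HCI: credit hours 7 + 10 = 17 ≤ 20, interest score 10 + 12 = 22.
Best is Vision and Algorithms with total interest score 24.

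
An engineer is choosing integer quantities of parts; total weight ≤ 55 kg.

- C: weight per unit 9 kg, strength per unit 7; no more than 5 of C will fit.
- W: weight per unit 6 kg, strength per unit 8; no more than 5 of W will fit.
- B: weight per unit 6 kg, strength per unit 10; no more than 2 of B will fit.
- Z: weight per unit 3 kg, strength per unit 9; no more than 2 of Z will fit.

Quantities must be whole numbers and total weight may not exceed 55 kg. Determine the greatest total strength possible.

Take 5×W, 2×B, and 2×Z: weight 48 ≤ 55, strength 5·8 + 2·10 + 2·9 = 78.
Z has the best ratio (9/3) and is taken to its limit of 2; remaining capacity is filled optimally with the others.

78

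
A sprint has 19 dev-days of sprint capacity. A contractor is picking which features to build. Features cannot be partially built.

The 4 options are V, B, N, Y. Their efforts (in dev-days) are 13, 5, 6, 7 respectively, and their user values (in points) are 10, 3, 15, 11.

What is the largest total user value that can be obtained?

This is a 0-1 knapsack instance.
B + N + Y: effort 5 + 6 + 7 = 18 ≤ 19, user value 3 + 15 + 11 = 29.
N + Y: effort 6 + 7 = 13 ≤ 19, user value 15 + 11 = 26.
Best is B, N, and Y with total user value 29.

29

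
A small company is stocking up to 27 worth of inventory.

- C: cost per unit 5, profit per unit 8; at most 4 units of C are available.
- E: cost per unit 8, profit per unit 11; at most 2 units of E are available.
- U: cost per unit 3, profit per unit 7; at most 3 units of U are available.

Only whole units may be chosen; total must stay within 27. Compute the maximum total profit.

48

U has the best ratio (7/3); taking only U gives at most 3×7 = 21 (stopped by the supply cap of 3).
Mixing does better — 2×C, 1×E, and 3×U: cost 27 ≤ 27, profit 2·8 + 1·11 + 3·7 = 48.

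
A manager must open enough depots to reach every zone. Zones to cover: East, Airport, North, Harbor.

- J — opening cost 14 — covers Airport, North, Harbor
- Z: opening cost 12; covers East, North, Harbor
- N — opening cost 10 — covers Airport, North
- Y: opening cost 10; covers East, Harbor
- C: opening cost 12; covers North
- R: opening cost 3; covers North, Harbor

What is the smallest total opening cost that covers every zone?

This is a weighted set-cover instance.
The greedy cost-per-new-zone heuristic would pick R, N, and Y for 23, but a cheaper cover exists.
Choose N and Y: together they cover East, Airport, North, Harbor — every zone.
Total opening cost: 10 + 10 = 20.
No cover costs less than 20.

20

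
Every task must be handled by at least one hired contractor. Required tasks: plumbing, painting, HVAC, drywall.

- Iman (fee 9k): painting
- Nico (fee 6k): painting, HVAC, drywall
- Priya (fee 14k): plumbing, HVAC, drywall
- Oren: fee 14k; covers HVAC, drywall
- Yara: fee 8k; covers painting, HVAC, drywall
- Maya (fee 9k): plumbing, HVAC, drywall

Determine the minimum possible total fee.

This is a weighted set-cover instance.
Choose Nico and Maya: together they cover plumbing, painting, HVAC, drywall — every task.
Total fee: 6 + 9 = 15.

15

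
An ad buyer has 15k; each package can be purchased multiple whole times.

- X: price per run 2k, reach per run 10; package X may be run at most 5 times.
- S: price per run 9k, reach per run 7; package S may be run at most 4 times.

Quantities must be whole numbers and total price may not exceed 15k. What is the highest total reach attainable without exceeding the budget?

This is a bounded integer knapsack.
4×X: price 8 ≤ 15, reach 4·10 = 40.
5×X: price 10 ≤ 15, reach 5·10 = 50.
Best is 50.

50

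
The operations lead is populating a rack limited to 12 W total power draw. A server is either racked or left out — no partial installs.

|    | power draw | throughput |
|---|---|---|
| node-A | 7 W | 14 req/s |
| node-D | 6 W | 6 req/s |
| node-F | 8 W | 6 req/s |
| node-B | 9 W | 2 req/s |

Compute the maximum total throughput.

14

Allowing fractional choices, the relaxed optimum would be about 19.0, but servers are indivisible.
node-A: power draw 7 ≤ 12, throughput 14.
node-F: power draw 8 ≤ 12, throughput 6.
node-D: power draw 6 ≤ 12, throughput 6.
Best is node-A with total throughput 14.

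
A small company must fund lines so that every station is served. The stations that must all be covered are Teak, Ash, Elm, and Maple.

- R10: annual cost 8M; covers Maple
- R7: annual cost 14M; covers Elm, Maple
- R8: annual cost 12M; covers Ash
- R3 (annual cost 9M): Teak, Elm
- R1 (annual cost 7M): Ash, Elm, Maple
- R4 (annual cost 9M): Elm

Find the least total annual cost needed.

16

Choose R3 and R1: together they cover Teak, Ash, Elm, Maple — every station.
Total annual cost: 9 + 7 = 16.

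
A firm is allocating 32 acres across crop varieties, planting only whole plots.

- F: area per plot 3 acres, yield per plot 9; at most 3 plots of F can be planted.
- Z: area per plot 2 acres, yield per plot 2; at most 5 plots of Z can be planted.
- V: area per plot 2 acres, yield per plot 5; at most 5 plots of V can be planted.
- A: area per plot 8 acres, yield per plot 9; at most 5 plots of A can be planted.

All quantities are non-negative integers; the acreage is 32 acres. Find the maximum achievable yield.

Take 3×F, 2×Z, 5×V, and 1×A: area 31 ≤ 32, yield 3·9 + 2·2 + 5·5 + 1·9 = 65.
F has the best ratio (9/3) and is taken to its limit of 3; remaining capacity is filled optimally with the others.

65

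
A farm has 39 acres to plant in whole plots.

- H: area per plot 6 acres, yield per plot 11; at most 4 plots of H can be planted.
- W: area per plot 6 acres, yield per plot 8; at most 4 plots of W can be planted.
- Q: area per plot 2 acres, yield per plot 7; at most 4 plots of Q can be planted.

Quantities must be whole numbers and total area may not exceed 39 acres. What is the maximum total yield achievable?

This is a bounded integer knapsack.
3×H, 2×W, and 4×Q: area 38 ≤ 39, yield 3·11 + 2·8 + 4·7 = 77.
4×H, 1×W, and 4×Q: area 38 ≤ 39, yield 4·11 + 1·8 + 4·7 = 80.
Best is 80.

80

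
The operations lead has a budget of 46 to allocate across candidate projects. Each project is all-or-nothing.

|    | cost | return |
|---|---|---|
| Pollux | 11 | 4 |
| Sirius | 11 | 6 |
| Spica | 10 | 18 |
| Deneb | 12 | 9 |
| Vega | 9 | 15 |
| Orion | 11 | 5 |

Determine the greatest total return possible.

48

Treat it as a binary knapsack problem.
Pollux + Spica + Deneb + Vega: cost 11 + 10 + 12 + 9 = 42 ≤ 46, return 4 + 18 + 9 + 15 = 46.
Sirius + Spica + Deneb + Vega: cost 11 + 10 + 12 + 9 = 42 ≤ 46, return 6 + 18 + 9 + 15 = 48.
Spica + Deneb + Vega + Orion: cost 10 + 12 + 9 + 11 = 42 ≤ 46, return 18 + 9 + 15 + 5 = 47.
Best is Sirius, Spica, Deneb, and Vega with total return 48.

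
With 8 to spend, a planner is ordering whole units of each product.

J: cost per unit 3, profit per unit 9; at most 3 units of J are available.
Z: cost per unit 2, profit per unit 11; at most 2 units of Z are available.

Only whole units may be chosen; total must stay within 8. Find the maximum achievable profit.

31

Z has the best ratio (11/2); taking only Z gives at most 2×11 = 22 (stopped by the supply cap of 2).
Mixing does better — 1×J and 2×Z: cost 7 ≤ 8, profit 1·9 + 2·11 = 31.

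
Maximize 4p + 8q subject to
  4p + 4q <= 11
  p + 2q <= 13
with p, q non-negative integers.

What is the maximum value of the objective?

(p,q)=(0,2) is feasible, giving 16.
(p,q)=(1,1) is feasible, giving 12.
(p,q)=(0,1) is feasible, giving 8.
The best lattice point is (0,2), giving 16.

16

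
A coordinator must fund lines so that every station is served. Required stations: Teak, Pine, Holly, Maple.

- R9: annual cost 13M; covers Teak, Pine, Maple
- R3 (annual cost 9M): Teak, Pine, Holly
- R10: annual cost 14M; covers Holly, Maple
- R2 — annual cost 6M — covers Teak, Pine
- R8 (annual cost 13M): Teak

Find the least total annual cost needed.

20

This is an integer covering problem.
Choose R10 and R2: together they cover Teak, Pine, Holly, Maple — every station.
Total annual cost: 14 + 6 = 20.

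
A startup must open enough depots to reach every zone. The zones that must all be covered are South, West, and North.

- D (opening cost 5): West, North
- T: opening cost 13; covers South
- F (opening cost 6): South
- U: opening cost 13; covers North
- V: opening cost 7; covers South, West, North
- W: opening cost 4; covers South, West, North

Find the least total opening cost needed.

W alone covers South, West, North — every zone.
Total opening cost: 4.
No cover costs less than 4.

4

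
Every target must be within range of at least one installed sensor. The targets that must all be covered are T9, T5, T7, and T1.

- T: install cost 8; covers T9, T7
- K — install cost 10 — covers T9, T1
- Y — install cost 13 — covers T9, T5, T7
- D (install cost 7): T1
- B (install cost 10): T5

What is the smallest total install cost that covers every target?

20

This is a weighted set-cover instance.
The greedy cost-per-new-target heuristic would pick T, D, and B for 25, but a cheaper cover exists.
Choose Y and D: together they cover T9, T5, T7, T1 — every target.
Total install cost: 13 + 7 = 20.
No cover costs less than 20.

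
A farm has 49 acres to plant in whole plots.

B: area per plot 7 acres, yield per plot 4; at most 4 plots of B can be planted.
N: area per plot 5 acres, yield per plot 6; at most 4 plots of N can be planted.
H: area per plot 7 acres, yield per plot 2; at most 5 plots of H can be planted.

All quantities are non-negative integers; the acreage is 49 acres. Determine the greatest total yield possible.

40

N has the best ratio (6/5); taking only N gives at most 4×6 = 24 (stopped by the supply cap of 4).
Mixing does better — 4×B and 4×N: area 48 ≤ 49, yield 4·4 + 4·6 = 40.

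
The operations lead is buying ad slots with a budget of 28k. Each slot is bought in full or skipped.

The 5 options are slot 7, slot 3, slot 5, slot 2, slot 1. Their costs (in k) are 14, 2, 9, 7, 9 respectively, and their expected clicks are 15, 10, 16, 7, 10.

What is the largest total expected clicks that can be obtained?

Allowing fractional choices, the relaxed optimum would be about 44.6, but ad slots are indivisible.
slot 3 + slot 5 + slot 2 + slot 1: cost 2 + 9 + 7 + 9 = 27 ≤ 28, expected clicks 10 + 16 + 7 + 10 = 43.
slot 7 + slot 3 + slot 5: cost 14 + 2 + 9 = 25 ≤ 28, expected clicks 15 + 10 + 16 = 41.
slot 3 + slot 5 + slot 1: cost 2 + 9 + 9 = 20 ≤ 28, expected clicks 10 + 16 + 10 = 36.
Best is slot 3, slot 5, slot 2, and slot 1 with total expected clicks 43.

43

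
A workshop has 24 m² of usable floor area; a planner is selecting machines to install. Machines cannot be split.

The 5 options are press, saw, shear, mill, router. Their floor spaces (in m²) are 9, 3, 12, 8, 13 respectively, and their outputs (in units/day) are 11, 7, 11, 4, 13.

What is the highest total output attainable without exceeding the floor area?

This is an integer program with binary decision variables.
Allowing fractional choices, the relaxed optimum would be about 30.0, but machines are indivisible.
press + saw + shear: floor space 9 + 3 + 12 = 24 ≤ 24, output 11 + 7 + 11 = 29.
press + router: floor space 9 + 13 = 22 ≤ 24, output 11 + 13 = 24.
saw + mill + router: floor space 3 + 8 + 13 = 24 ≤ 24, output 7 + 4 + 13 = 24.
Best is press, saw, and shear with total output 29.

29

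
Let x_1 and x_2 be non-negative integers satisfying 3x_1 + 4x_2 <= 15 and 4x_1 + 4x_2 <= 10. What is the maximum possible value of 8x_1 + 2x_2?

16

(x_1,x_2)=(2,0): 3·2+4·0=6≤15, 4·2+4·0=8≤10, objective 16.
(x_1,x_2)=(1,1): 3·1+4·1=7≤15, 4·1+4·1=8≤10, objective 10.
(x_1,x_2)=(1,0): 3·1+4·0=3≤15, 4·1+4·0=4≤10, objective 8.
No feasible integer point exceeds 16.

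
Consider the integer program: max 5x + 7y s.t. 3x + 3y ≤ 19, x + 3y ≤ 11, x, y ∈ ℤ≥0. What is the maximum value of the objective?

34

(x,y)=(4,2): 3·4+3·2=18≤19, 1·4+3·2=10≤11, objective 34.
(x,y)=(5,1): 3·5+3·1=18≤19, 1·5+3·1=8≤11, objective 32.
No feasible integer point exceeds 34.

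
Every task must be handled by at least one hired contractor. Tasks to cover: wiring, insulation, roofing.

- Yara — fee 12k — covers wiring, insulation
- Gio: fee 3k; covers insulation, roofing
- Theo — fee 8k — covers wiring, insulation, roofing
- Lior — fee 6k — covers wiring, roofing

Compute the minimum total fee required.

Theo alone covers wiring, insulation, roofing — every task.
Total fee: 8.

8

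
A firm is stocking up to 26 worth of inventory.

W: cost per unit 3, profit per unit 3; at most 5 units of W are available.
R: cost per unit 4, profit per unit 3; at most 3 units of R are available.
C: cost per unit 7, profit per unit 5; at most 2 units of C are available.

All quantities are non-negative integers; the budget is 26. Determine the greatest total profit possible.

5×W, 1×R, and 1×C: cost 26 ≤ 26, profit 5·3 + 1·3 + 1·5 = 23.
4×W and 2×C: cost 26 ≤ 26, profit 4·3 + 2·5 = 22.
Best is 23.

23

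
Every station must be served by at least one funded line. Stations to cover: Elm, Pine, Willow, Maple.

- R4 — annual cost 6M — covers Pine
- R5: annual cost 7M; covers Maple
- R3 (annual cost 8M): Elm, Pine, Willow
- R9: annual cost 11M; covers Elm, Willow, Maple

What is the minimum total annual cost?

15

Choose R5 and R3: together they cover Elm, Pine, Willow, Maple — every station.
Total annual cost: 7 + 8 = 15.
No cover costs less than 15.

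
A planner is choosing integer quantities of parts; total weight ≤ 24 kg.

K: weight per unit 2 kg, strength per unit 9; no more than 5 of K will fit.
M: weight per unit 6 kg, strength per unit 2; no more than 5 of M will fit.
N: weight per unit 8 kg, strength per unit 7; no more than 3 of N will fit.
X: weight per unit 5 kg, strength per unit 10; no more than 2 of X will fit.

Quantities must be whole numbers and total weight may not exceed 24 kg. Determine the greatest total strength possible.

65

K has the best ratio (9/2); taking only K gives at most 5×9 = 45 (stopped by the supply cap of 5).
Mixing does better — 5×K and 2×X: weight 20 ≤ 24, strength 5·9 + 2·10 = 65.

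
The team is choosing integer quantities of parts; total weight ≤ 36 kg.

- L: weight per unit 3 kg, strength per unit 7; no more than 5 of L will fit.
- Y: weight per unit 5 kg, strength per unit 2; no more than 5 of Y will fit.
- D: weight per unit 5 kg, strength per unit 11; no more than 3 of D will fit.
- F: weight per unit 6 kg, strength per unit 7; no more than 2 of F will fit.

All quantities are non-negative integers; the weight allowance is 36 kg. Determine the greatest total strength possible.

75

L has the best ratio (7/3); taking only L gives at most 5×7 = 35 (stopped by the supply cap of 5).
Mixing does better — 5×L, 3×D, and 1×F: weight 36 ≤ 36, strength 5·7 + 3·11 + 1·7 = 75.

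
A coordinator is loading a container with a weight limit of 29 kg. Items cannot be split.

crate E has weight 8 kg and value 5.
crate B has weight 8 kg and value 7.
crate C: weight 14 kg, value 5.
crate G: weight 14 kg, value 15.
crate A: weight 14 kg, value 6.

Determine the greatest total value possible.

22

Allowing fractional choices, the relaxed optimum would be about 26.4, but items are indivisible.
crate G + crate A: weight 14 + 14 = 28 ≤ 29, value 15 + 6 = 21.
crate E + crate G: weight 8 + 14 = 22 ≤ 29, value 5 + 15 = 20.
crate B + crate G: weight 8 + 14 = 22 ≤ 29, value 7 + 15 = 22.
Best is crate B and crate G with total value 22.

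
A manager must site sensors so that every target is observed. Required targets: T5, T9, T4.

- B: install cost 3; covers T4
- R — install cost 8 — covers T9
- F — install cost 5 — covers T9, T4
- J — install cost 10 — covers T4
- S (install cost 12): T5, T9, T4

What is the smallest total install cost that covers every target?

12

The greedy cost-per-new-target heuristic would pick F and S for 17, but a cheaper cover exists.
S alone covers T5, T9, T4 — every target.
Total install cost: 12.
No cover costs less than 12.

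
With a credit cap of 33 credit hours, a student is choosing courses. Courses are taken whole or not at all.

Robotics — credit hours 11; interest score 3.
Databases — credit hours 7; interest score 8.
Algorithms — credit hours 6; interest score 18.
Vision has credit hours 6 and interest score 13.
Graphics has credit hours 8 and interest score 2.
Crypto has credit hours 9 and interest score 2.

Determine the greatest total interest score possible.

42

Robotics + Databases + Algorithms + Vision: credit hours 11 + 7 + 6 + 6 = 30 ≤ 33, interest score 3 + 8 + 18 + 13 = 42.
Databases + Algorithms + Vision + Graphics: credit hours 7 + 6 + 6 + 8 = 27 ≤ 33, interest score 8 + 18 + 13 + 2 = 41.
Best is Robotics, Databases, Algorithms, and Vision with total interest score 42.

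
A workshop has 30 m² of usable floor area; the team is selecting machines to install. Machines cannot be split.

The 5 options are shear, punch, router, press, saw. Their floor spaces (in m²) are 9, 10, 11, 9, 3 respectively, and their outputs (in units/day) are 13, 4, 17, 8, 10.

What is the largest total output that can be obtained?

40

Allowing fractional choices, the relaxed optimum would be about 46.2, but machines are indivisible.
shear + router + saw: floor space 9 + 11 + 3 = 23 ≤ 30, output 13 + 17 + 10 = 40.
shear + router + press: floor space 9 + 11 + 9 = 29 ≤ 30, output 13 + 17 + 8 = 38.
router + press + saw: floor space 11 + 9 + 3 = 23 ≤ 30, output 17 + 8 + 10 = 35.
Best is shear, router, and saw with total output 40.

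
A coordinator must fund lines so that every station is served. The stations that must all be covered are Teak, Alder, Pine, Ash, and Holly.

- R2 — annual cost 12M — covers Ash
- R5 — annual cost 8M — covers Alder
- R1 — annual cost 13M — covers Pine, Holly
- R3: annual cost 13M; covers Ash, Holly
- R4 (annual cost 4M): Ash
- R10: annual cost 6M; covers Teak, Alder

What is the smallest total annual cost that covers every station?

This is an integer covering problem.
Choose R1, R4, and R10: together they cover Teak, Alder, Pine, Ash, Holly — every station.
Total annual cost: 13 + 4 + 6 = 23.
No cover costs less than 23.

23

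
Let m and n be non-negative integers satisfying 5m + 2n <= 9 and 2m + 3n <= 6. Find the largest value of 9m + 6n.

The continuous relaxation peaks at (1.36, 1.09) with value 18.82; rounding to a feasible lattice point costs some objective.
(m,n)=(1,1) is feasible, giving 15.
(m,n)=(0,2) is feasible, giving 12.
(m,n)=(1,0) is feasible, giving 9.
No feasible integer point exceeds 15.

15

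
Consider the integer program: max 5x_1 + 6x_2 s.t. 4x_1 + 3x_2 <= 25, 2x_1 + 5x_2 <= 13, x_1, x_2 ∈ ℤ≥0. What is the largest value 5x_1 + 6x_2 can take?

30

Relaxing integrality, the LP optimum is 31.57 at (x_1,x_2) = (6.14, 0.143), which is not an integer point.
(x_1,x_2)=(6,0): 4·6+3·0=24≤25, 2·6+5·0=12≤13, objective 30.
(x_1,x_2)=(5,0): 4·5+3·0=20≤25, 2·5+5·0=10≤13, objective 25.
No feasible integer point exceeds 30.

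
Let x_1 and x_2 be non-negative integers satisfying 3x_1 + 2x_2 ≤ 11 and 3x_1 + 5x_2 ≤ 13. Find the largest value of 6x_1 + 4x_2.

The continuous relaxation peaks at (3.67, 0) with value 22.00; rounding to a feasible lattice point costs some objective.
(x_1,x_2)=(3,0): 3·3+2·0=9≤11, 3·3+5·0=9≤13, objective 18.
(x_1,x_2)=(2,1): 3·2+2·1=8≤11, 3·2+5·1=11≤13, objective 16.
Maximum is 18 at (x_1,x_2)=(3,0).

18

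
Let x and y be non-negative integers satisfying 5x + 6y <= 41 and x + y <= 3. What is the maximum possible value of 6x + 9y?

27

(x,y)=(0,3): 5·0+6·3=18≤41, 1·0+1·3=3≤3, objective 27.
(x,y)=(1,2): 5·1+6·2=17≤41, 1·1+1·2=3≤3, objective 24.
(x,y)=(0,2): 5·0+6·2=12≤41, 1·0+1·2=2≤3, objective 18.
Maximum is 27 at (x,y)=(0,3).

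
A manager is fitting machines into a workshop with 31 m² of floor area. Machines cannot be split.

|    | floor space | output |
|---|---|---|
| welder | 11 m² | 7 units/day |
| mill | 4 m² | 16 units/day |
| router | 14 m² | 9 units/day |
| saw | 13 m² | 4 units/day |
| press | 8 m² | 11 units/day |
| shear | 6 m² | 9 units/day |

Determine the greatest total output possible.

43

welder + mill + press + shear: floor space 11 + 4 + 8 + 6 = 29 ≤ 31, output 7 + 16 + 11 + 9 = 43.
mill + press + shear: floor space 4 + 8 + 6 = 18 ≤ 31, output 16 + 11 + 9 = 36.
mill + saw + press + shear: floor space 4 + 13 + 8 + 6 = 31 ≤ 31, output 16 + 4 + 11 + 9 = 40.
Best is welder, mill, press, and shear with total output 43.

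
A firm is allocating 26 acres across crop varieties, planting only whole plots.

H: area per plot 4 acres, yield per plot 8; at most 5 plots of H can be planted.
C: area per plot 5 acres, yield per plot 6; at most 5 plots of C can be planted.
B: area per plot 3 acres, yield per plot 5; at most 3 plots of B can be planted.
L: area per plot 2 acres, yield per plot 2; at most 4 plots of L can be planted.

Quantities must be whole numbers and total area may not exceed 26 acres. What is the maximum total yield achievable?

50

This is a bounded integer knapsack.
Take 5×H and 2×B: area 26 ≤ 26, yield 5·8 + 2·5 = 50.
H has the best ratio (8/4) and is taken to its limit of 5; remaining capacity is filled optimally with the others.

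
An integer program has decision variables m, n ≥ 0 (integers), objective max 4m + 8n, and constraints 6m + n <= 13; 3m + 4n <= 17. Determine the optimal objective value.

32

(m,n)=(0,4): 6·0+1·4=4≤13, 3·0+4·4=16≤17, objective 32.
(m,n)=(1,3): 6·1+1·3=9≤13, 3·1+4·3=15≤17, objective 28.
(m,n)=(0,3): 6·0+1·3=3≤13, 3·0+4·3=12≤17, objective 24.
No feasible integer point exceeds 32.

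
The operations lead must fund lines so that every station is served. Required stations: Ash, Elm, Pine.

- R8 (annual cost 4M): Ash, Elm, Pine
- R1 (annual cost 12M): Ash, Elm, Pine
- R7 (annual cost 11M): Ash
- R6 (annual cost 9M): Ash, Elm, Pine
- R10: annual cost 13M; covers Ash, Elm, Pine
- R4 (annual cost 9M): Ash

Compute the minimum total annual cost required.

R8 alone covers Ash, Elm, Pine — every station.
Total annual cost: 4.
No cover costs less than 4.

4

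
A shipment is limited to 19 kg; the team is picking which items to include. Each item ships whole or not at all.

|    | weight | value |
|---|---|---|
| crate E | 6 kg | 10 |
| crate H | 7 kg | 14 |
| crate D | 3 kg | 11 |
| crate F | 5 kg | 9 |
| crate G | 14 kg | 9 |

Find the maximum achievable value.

35

Allowing fractional choices, the relaxed optimum would be about 40.7, but items are indivisible.
crate E + crate H + crate D: weight 6 + 7 + 3 = 16 ≤ 19, value 10 + 14 + 11 = 35.
crate H + crate D + crate F: weight 7 + 3 + 5 = 15 ≤ 19, value 14 + 11 + 9 = 34.
crate E + crate H + crate F: weight 6 + 7 + 5 = 18 ≤ 19, value 10 + 14 + 9 = 33.
Best is crate E, crate H, and crate D with total value 35.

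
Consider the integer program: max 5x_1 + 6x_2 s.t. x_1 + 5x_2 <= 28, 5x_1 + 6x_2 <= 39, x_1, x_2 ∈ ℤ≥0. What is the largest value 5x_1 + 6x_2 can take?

(x_1,x_2)=(3,4) is feasible, giving 39.
(x_1,x_2)=(4,3) is feasible, giving 38.
(x_1,x_2)=(2,4) is feasible, giving 34.
The best lattice point is (3,4), giving 39.

39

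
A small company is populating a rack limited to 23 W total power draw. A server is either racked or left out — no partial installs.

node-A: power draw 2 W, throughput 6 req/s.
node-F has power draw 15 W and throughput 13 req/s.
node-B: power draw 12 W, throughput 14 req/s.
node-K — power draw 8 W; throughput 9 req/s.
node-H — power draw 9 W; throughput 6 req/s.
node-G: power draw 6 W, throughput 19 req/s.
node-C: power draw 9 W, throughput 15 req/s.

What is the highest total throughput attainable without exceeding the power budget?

43

Take node-K, node-G, and node-C: power draw 8 + 6 + 9 = 23 ≤ 23, throughput 9 + 19 + 15 = 43.
No other feasible combination does better.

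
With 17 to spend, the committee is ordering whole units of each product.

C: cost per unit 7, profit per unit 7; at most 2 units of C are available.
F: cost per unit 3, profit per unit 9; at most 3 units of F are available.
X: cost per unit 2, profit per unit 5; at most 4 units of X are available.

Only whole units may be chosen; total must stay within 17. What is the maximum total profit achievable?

3×F and 4×X: cost 17 ≤ 17, profit 3·9 + 4·5 = 47.
3×F and 3×X: cost 15 ≤ 17, profit 3·9 + 3·5 = 42.
Best is 47.

47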